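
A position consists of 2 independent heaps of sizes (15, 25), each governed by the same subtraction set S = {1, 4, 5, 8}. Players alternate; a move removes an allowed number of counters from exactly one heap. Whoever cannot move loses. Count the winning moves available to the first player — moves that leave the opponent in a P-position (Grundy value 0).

All heaps use S = {1, 4, 5, 8}:
G(0) = 0
G(1) = mex{0} = 1
G(2) = mex{1} = 0
G(3) = mex{0} = 1
G(4) = mex{1,0} = 2
G(5) = mex{2,1,0} = 3
G(6) = mex{3,0,1} = 2
G(7) = mex{2,1,0} = 3
G(8) = mex{3,2,1,0} = 4
G(9) = mex{4,3,2,1} = 0
G(10) = mex{0,2,3,0} = 1
G(11) = mex{1,3,2,1} = 0
G(12) = mex{0,4,3,2} = 1
G(13) = mex{1,0,4,3} = 2
G(14) = mex{2,1,0,2} = 3
G(15) = mex{3,0,1,3} = 2
G(16) = mex{2,1,0,4} = 3
G(17) = mex{3,2,1,0} = 4
G(18) = mex{4,3,2,1} = 0
G(19) = mex{0,2,3,0} = 1
G(20) = mex{1,3,2,1} = 0
G(21) = mex{0,4,3,2} = 1
G(22) = mex{1,0,4,3} = 2
G(23) = mex{2,1,0,2} = 3
G(24) = mex{3,0,1,3} = 2
G(25) = mex{2,1,0,4} = 3
Heap A: G(15) = 2.
Heap B: G(25) = 3.
Combined Grundy value = 2 ⊕ 3 = 1.
A winning move leaves total XOR = 0, i.e. changes one component's Grundy value g to g ⊕ X where X is the current total.
Heap A: need g' = 2⊕1 = 3. Options: 15−1→G=3, 15−4→G=0, 15−5→G=1, 15−8→G=3. Hits: 2.
Heap B: need g' = 3⊕1 = 2. Options: 25−1→G=2, 25−4→G=1, 25−5→G=0, 25−8→G=4. Hits: 1.

3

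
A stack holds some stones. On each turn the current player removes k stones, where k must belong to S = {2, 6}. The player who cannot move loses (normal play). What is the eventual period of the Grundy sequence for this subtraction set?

4

G(0) = 0
G(1) = mex{} = 0
G(2) = mex{0} = 1
G(3) = mex{0} = 1
G(4) = mex{1} = 0
G(5) = mex{1} = 0
G(6) = mex{0,0} = 1
G(7) = mex{0,0} = 1
G(8) = mex{1,1} = 0
G(9) = mex{1,1} = 0
G(10) = mex{0,0} = 1
G(11) = mex{0,0} = 1
G(12) = mex{1,1} = 0
G(13) = mex{1,1} = 0
G(14) = mex{0,0} = 1
G(n+4) = G(n) holds for n = 0,…,5 (a full window of length max(S) = 6), so the sequence is purely periodic with period 4.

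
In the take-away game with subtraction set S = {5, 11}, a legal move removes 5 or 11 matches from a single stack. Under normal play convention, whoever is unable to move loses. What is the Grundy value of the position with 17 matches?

0

G(0) = 0
G(1) = mex{} = 0
G(2) = mex{} = 0
G(3) = mex{} = 0
G(4) = mex{} = 0
G(5) = mex{0} = 1
G(6) = mex{0} = 1
G(7) = mex{0} = 1
G(8) = mex{0} = 1
G(9) = mex{0} = 1
G(10) = mex{1} = 0
G(11) = mex{1,0} = 2
G(12) = mex{1,0} = 2
G(13) = mex{1,0} = 2
G(14) = mex{1,0} = 2
G(15) = mex{0,0} = 1
G(16) = mex{2,1} = 0
G(17) = mex{2,1} = 0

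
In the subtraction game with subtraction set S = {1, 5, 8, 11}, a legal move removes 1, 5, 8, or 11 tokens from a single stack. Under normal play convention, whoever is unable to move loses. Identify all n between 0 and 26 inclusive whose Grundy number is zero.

n :  0  1  2  3  4  5  6  7  8  9 10 11 12 13 14 15 16 17 18 19 20 21 22 23 24 25 26
G :  0  1  0  1  0  1  0  1  2  3  2  3  2  3  2  3  0  1  0  1  0  1  0  1  2  3  2
P-positions are exactly the n with G(n) = 0.

0, 2, 4, 6, 16, 18, 20, 22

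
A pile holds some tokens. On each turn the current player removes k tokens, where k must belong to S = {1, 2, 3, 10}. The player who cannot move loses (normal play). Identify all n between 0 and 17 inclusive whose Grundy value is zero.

0, 4, 8, 12, 16

G(0) = 0
G(1) = mex{0} = 1
G(2) = mex{1,0} = 2
G(3) = mex{2,1,0} = 3
G(4) = mex{3,2,1} = 0
G(5) = mex{0,3,2} = 1
G(6) = mex{1,0,3} = 2
G(7) = mex{2,1,0} = 3
G(8) = mex{3,2,1} = 0
G(9) = mex{0,3,2} = 1
G(10) = mex{1,0,3,0} = 2
G(11) = mex{2,1,0,1} = 3
G(12) = mex{3,2,1,2} = 0
G(13) = mex{0,3,2,3} = 1
G(14) = mex{1,0,3,0} = 2
G(15) = mex{2,1,0,1} = 3
G(16) = mex{3,2,1,2} = 0
G(17) = mex{0,3,2,3} = 1
P-positions are exactly the n with G(n) = 0.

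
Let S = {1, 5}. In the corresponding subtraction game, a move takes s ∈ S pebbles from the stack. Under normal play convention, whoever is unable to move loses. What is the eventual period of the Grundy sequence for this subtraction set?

2

G(0) = 0
G(1) = mex{0} = 1
G(2) = mex{1} = 0
G(3) = mex{0} = 1
G(4) = mex{1} = 0
G(5) = mex{0,0} = 1
G(6) = mex{1,1} = 0
G(7) = mex{0,0} = 1
G(8) = mex{1,1} = 0
G(9) = mex{0,0} = 1
G(10) = mex{1,1} = 0
G(11) = mex{0,0} = 1
G(12) = mex{1,1} = 0
G(13) = mex{0,0} = 1
G(14) = mex{1,1} = 0
G(n+2) = G(n) holds for n = 0,…,4 (a full window of length max(S) = 5), so the sequence is purely periodic with period 2.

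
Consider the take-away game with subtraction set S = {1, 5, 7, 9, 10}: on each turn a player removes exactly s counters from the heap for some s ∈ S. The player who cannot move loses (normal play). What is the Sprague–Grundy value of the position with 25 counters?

G(0) = 0
G(1) = mex{0} = 1
G(2) = mex{1} = 0
G(3) = mex{0} = 1
G(4) = mex{1} = 0
G(5) = mex{0,0} = 1
G(6) = mex{1,1} = 0
G(7) = mex{0,0,0} = 1
G(8) = mex{1,1,1} = 0
G(9) = mex{0,0,0,0} = 1
G(10) = mex{1,1,1,1,0} = 2
G(11) = mex{2,0,0,0,1} = 3
G(12) = mex{3,1,1,1,0} = 2
G(13) = mex{2,0,0,0,1} = 3
G(14) = mex{3,1,1,1,0} = 2
G(15) = mex{2,2,0,0,1} = 3
G(16) = mex{3,3,1,1,0} = 2
G(17) = mex{2,2,2,0,1} = 3
G(18) = mex{3,3,3,1,0} = 2
G(19) = mex{2,2,2,2,1} = 0
G(20) = mex{0,3,3,3,2} = 1
G(21) = mex{1,2,2,2,3} = 0
G(22) = mex{0,3,3,3,2} = 1
G(23) = mex{1,2,2,2,3} = 0
G(24) = mex{0,0,3,3,2} = 1
G(25) = mex{1,1,2,2,3} = 0

0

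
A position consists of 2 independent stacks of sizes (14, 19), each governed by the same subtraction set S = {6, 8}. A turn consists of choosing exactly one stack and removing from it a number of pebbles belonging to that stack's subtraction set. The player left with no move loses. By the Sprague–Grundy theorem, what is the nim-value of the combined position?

0

All stacks use S = {6, 8}:
G(0) = 0
G(1) = mex{} = 0
G(2) = mex{} = 0
G(3) = mex{} = 0
G(4) = mex{} = 0
G(5) = mex{} = 0
G(6) = mex{0} = 1
G(7) = mex{0} = 1
G(8) = mex{0,0} = 1
G(9) = mex{0,0} = 1
G(10) = mex{0,0} = 1
G(11) = mex{0,0} = 1
G(12) = mex{1,0} = 2
G(13) = mex{1,0} = 2
G(14) = mex{1,1} = 0
G(15) = mex{1,1} = 0
G(16) = mex{1,1} = 0
G(17) = mex{1,1} = 0
G(18) = mex{2,1} = 0
G(19) = mex{2,1} = 0
Stack A: G(14) = 0.
Stack B: G(19) = 0.
Combined Grundy value = 0 ⊕ 0 = 0.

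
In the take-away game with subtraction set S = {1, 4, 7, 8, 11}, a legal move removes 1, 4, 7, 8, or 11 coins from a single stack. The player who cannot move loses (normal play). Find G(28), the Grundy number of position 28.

4

n :  0  1  2  3  4  5  6  7  8  9 10 11 12 13 14 15 16 17 18 19 20 21 22 23 24 25 26 27 28
G :  0  1  0  1  2  0  1  2  3  2  3  4  5  3  0  1  4  0  1  0  1  2  3  2  5  3  2  3  4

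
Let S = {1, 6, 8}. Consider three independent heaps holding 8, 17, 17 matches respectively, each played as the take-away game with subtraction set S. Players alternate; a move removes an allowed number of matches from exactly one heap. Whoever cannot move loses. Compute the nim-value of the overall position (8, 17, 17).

All heaps use S = {1, 6, 8}:
G(0) = 0
G(1) = mex{0} = 1
G(2) = mex{1} = 0
G(3) = mex{0} = 1
G(4) = mex{1} = 0
G(5) = mex{0} = 1
G(6) = mex{1,0} = 2
G(7) = mex{2,1} = 0
G(8) = mex{0,0,0} = 1
G(9) = mex{1,1,1} = 0
G(10) = mex{0,0,0} = 1
G(11) = mex{1,1,1} = 0
G(12) = mex{0,2,0} = 1
G(13) = mex{1,0,1} = 2
G(14) = mex{2,1,2} = 0
G(15) = mex{0,0,0} = 1
G(16) = mex{1,1,1} = 0
G(17) = mex{0,0,0} = 1
Heap A: G(8) = 1.
Heap B: G(17) = 1.
Heap C: G(17) = 1.
Combined Grundy value = 1 ⊕ 1 ⊕ 1 = 1.

1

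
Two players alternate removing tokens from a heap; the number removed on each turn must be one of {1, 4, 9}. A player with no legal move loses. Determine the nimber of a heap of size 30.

G(0) = 0
G(1) = mex{0} = 1
G(2) = mex{1} = 0
G(3) = mex{0} = 1
G(4) = mex{1,0} = 2
G(5) = mex{2,1} = 0
G(6) = mex{0,0} = 1
G(7) = mex{1,1} = 0
G(8) = mex{0,2} = 1
G(9) = mex{1,0,0} = 2
G(10) = mex{2,1,1} = 0
G(11) = mex{0,0,0} = 1
G(12) = mex{1,1,1} = 0
G(13) = mex{0,2,2} = 1
G(14) = mex{1,0,0} = 2
G(15) = mex{2,1,1} = 0
G(16) = mex{0,0,0} = 1
G(17) = mex{1,1,1} = 0
G(18) = mex{0,2,2} = 1
G(19) = mex{1,0,0} = 2
G(20) = mex{2,1,1} = 0
G(21) = mex{0,0,0} = 1
G(22) = mex{1,1,1} = 0
G(23) = mex{0,2,2} = 1
G(24) = mex{1,0,0} = 2
G(25) = mex{2,1,1} = 0
G(26) = mex{0,0,0} = 1
G(27) = mex{1,1,1} = 0
G(28) = mex{0,2,2} = 1
G(29) = mex{1,0,0} = 2
G(30) = mex{2,1,1} = 0

0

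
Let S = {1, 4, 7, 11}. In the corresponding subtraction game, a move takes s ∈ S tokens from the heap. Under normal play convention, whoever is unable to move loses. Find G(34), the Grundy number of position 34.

n :  0  1  2  3  4  5  6  7  8  9 10 11 12 13 14 15 16 17 18 19 20 21 22 23 24 25 26 27 28 29 30 31 32 33 34
G :  0  1  0  1  2  0  1  2  0  1  0  1  2  3  4  3  4  2  0  1  0  1  2  0  1  2  0  1  0  1  2  3  4  3  4

4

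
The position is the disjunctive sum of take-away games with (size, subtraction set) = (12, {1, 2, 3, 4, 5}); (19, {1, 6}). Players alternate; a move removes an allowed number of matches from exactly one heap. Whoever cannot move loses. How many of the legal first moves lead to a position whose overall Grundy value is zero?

Heap A, S = {1, 2, 3, 4, 5}:
n :  0  1  2  3  4  5  6  7  8  9 10 11 12
G :  0  1  2  3  4  5  0  1  2  3  4  5  0
G_A(12) = 0.
Heap B, S = {1, 6}:
n :  0  1  2  3  4  5  6  7  8  9 10 11 12 13 14 15 16 17 18 19
G :  0  1  0  1  0  1  2  0  1  0  1  0  1  2  0  1  0  1  0  1
G_B(19) = 1.
Combined Grundy value = 0 ⊕ 1 = 1.
A winning move leaves total XOR = 0, i.e. changes one component's Grundy value g to g ⊕ X where X is the current total.
Heap A: need g' = 0⊕1 = 1. Options: 12−1→G=5, 12−2→G=4, 12−3→G=3, 12−4→G=2, 12−5→G=1. Hits: 1.
Heap B: need g' = 1⊕1 = 0. Options: 19−1→G=0, 19−6→G=2. Hits: 1.

2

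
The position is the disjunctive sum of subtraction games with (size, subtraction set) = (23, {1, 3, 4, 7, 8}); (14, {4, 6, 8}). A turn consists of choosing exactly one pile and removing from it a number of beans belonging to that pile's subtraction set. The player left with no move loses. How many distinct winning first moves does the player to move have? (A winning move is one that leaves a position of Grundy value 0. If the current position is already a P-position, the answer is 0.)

2

Pile A, S = {1, 3, 4, 7, 8}:
G(0) = 0
G(1) = mex{0} = 1
G(2) = mex{1} = 0
G(3) = mex{0,0} = 1
G(4) = mex{1,1,0} = 2
G(5) = mex{2,0,1} = 3
G(6) = mex{3,1,0} = 2
G(7) = mex{2,2,1,0} = 3
G(8) = mex{3,3,2,1,0} = 4
G(9) = mex{4,2,3,0,1} = 5
G(10) = mex{5,3,2,1,0} = 4
G(11) = mex{4,4,3,2,1} = 0
G(12) = mex{0,5,4,3,2} = 1
G(13) = mex{1,4,5,2,3} = 0
G(14) = mex{0,0,4,3,2} = 1
G(15) = mex{1,1,0,4,3} = 2
G(16) = mex{2,0,1,5,4} = 3
G(17) = mex{3,1,0,4,5} = 2
G(18) = mex{2,2,1,0,4} = 3
G(19) = mex{3,3,2,1,0} = 4
G(20) = mex{4,2,3,0,1} = 5
G(21) = mex{5,3,2,1,0} = 4
G(22) = mex{4,4,3,2,1} = 0
G(23) = mex{0,5,4,3,2} = 1
G_A(23) = 1.
Pile B, S = {4, 6, 8}:
G(0) = 0
G(1) = mex{} = 0
G(2) = mex{} = 0
G(3) = mex{} = 0
G(4) = mex{0} = 1
G(5) = mex{0} = 1
G(6) = mex{0,0} = 1
G(7) = mex{0,0} = 1
G(8) = mex{1,0,0} = 2
G(9) = mex{1,0,0} = 2
G(10) = mex{1,1,0} = 2
G(11) = mex{1,1,0} = 2
G(12) = mex{2,1,1} = 0
G(13) = mex{2,1,1} = 0
G(14) = mex{2,2,1} = 0
G_B(14) = 0.
Combined Grundy value = 1 ⊕ 0 = 1.
A winning move leaves total XOR = 0, i.e. changes one component's Grundy value g to g ⊕ X where X is the current total.
Pile A: need g' = 1⊕1 = 0. Options: 23−1→G=0, 23−3→G=5, 23−4→G=4, 23−7→G=3, 23−8→G=2. Hits: 1.
Pile B: need g' = 0⊕1 = 1. Options: 14−4→G=2, 14−6→G=2, 14−8→G=1. Hits: 1.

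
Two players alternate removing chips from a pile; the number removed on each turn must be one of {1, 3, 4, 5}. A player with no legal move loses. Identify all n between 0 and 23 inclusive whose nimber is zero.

G(0) = 0
G(1) = mex{0} = 1
G(2) = mex{1} = 0
G(3) = mex{0,0} = 1
G(4) = mex{1,1,0} = 2
G(5) = mex{2,0,1,0} = 3
G(6) = mex{3,1,0,1} = 2
G(7) = mex{2,2,1,0} = 3
G(8) = mex{3,3,2,1} = 0
G(9) = mex{0,2,3,2} = 1
G(10) = mex{1,3,2,3} = 0
G(11) = mex{0,0,3,2} = 1
G(12) = mex{1,1,0,3} = 2
G(13) = mex{2,0,1,0} = 3
G(14) = mex{3,1,0,1} = 2
G(15) = mex{2,2,1,0} = 3
G(16) = mex{3,3,2,1} = 0
G(17) = mex{0,2,3,2} = 1
G(18) = mex{1,3,2,3} = 0
G(19) = mex{0,0,3,2} = 1
G(20) = mex{1,1,0,3} = 2
G(21) = mex{2,0,1,0} = 3
G(22) = mex{3,1,0,1} = 2
G(23) = mex{2,2,1,0} = 3
P-positions are exactly the n with G(n) = 0.

0, 2, 8, 10, 16, 18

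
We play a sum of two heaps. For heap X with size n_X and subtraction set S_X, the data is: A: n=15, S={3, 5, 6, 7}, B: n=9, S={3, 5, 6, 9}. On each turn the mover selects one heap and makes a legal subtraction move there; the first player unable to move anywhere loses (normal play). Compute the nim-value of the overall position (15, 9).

2

Heap A, S = {3, 5, 6, 7}:
G(0) = 0
G(1) = mex{} = 0
G(2) = mex{} = 0
G(3) = mex{0} = 1
G(4) = mex{0} = 1
G(5) = mex{0,0} = 1
G(6) = mex{1,0,0} = 2
G(7) = mex{1,0,0,0} = 2
G(8) = mex{1,1,0,0} = 2
G(9) = mex{2,1,1,0} = 3
G(10) = mex{2,1,1,1} = 0
G(11) = mex{2,2,1,1} = 0
G(12) = mex{3,2,2,1} = 0
G(13) = mex{0,2,2,2} = 1
G(14) = mex{0,3,2,2} = 1
G(15) = mex{0,0,3,2} = 1
G_A(15) = 1.
Heap B, S = {3, 5, 6, 9}:
n : 0 1 2 3 4 5 6 7 8 9
G : 0 0 0 1 1 1 2 2 2 3
G_B(9) = 3.
Combined Grundy value = 1 ⊕ 3 = 2.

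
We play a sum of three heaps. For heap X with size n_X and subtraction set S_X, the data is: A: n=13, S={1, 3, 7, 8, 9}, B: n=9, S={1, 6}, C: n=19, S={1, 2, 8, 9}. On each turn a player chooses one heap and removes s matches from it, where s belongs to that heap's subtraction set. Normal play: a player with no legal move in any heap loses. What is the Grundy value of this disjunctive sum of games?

0

Heap A, S = {1, 3, 7, 8, 9}:
n :  0  1  2  3  4  5  6  7  8  9 10 11 12 13
G :  0  1  0  1  0  1  0  1  2  3  2  3  2  3
G_A(13) = 3.
Heap B, S = {1, 6}:
G(0) = 0
G(1) = mex{0} = 1
G(2) = mex{1} = 0
G(3) = mex{0} = 1
G(4) = mex{1} = 0
G(5) = mex{0} = 1
G(6) = mex{1,0} = 2
G(7) = mex{2,1} = 0
G(8) = mex{0,0} = 1
G(9) = mex{1,1} = 0
G_B(9) = 0.
Heap C, S = {1, 2, 8, 9}:
n :  0  1  2  3  4  5  6  7  8  9 10 11 12 13 14 15 16 17 18 19
G :  0  1  2  0  1  2  0  1  2  3  0  1  2  0  1  2  0  1  2  3
G_C(19) = 3.
Combined Grundy value = 3 ⊕ 0 ⊕ 3 = 0.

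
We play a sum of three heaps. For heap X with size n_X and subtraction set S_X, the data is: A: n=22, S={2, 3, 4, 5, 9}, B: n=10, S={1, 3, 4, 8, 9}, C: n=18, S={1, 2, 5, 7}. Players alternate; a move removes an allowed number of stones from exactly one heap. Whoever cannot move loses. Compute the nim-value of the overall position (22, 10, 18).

3

Heap A, S = {2, 3, 4, 5, 9}:
G(0) = 0
G(1) = mex{} = 0
G(2) = mex{0} = 1
G(3) = mex{0,0} = 1
G(4) = mex{1,0,0} = 2
G(5) = mex{1,1,0,0} = 2
G(6) = mex{2,1,1,0} = 3
G(7) = mex{2,2,1,1} = 0
G(8) = mex{3,2,2,1} = 0
G(9) = mex{0,3,2,2,0} = 1
G(10) = mex{0,0,3,2,0} = 1
G(11) = mex{1,0,0,3,1} = 2
G(12) = mex{1,1,0,0,1} = 2
G(13) = mex{2,1,1,0,2} = 3
G(14) = mex{2,2,1,1,2} = 0
G(15) = mex{3,2,2,1,3} = 0
G(16) = mex{0,3,2,2,0} = 1
G(17) = mex{0,0,3,2,0} = 1
G(18) = mex{1,0,0,3,1} = 2
G(19) = mex{1,1,0,0,1} = 2
G(20) = mex{2,1,1,0,2} = 3
G(21) = mex{2,2,1,1,2} = 0
G(22) = mex{3,2,2,1,3} = 0
G_A(22) = 0.
Heap B, S = {1, 3, 4, 8, 9}:
n :  0  1  2  3  4  5  6  7  8  9 10
G :  0  1  0  1  2  3  2  0  1  4  3
G_B(10) = 3.
Heap C, S = {1, 2, 5, 7}:
n :  0  1  2  3  4  5  6  7  8  9 10 11 12 13 14 15 16 17 18
G :  0  1  2  0  1  2  0  1  2  0  1  2  0  1  2  0  1  2  0
G_C(18) = 0.
Combined Grundy value = 0 ⊕ 3 ⊕ 0 = 3.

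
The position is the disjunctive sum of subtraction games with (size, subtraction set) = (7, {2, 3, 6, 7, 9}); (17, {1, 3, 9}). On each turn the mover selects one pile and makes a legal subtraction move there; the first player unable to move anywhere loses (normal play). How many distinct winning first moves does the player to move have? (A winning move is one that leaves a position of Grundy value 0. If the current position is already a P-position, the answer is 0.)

0

Pile A, S = {2, 3, 6, 7, 9}:
G(0) = 0
G(1) = mex{} = 0
G(2) = mex{0} = 1
G(3) = mex{0,0} = 1
G(4) = mex{1,0} = 2
G(5) = mex{1,1} = 0
G(6) = mex{2,1,0} = 3
G(7) = mex{0,2,0,0} = 1
G_A(7) = 1.
Pile B, S = {1, 3, 9}:
G(0) = 0
G(1) = mex{0} = 1
G(2) = mex{1} = 0
G(3) = mex{0,0} = 1
G(4) = mex{1,1} = 0
G(5) = mex{0,0} = 1
G(6) = mex{1,1} = 0
G(7) = mex{0,0} = 1
G(8) = mex{1,1} = 0
G(9) = mex{0,0,0} = 1
G(10) = mex{1,1,1} = 0
G(11) = mex{0,0,0} = 1
G(12) = mex{1,1,1} = 0
G(13) = mex{0,0,0} = 1
G(14) = mex{1,1,1} = 0
G(15) = mex{0,0,0} = 1
G(16) = mex{1,1,1} = 0
G(17) = mex{0,0,0} = 1
G_B(17) = 1.
Combined Grundy value = 1 ⊕ 1 = 0.
A winning move leaves total XOR = 0, i.e. changes one component's Grundy value g to g ⊕ X where X is the current total.
Pile A: target g' = 1⊕0 = 1, but every legal move changes the Grundy value (mex property), so 0 moves.
Pile B: target g' = 1⊕0 = 1, but every legal move changes the Grundy value (mex property), so 0 moves.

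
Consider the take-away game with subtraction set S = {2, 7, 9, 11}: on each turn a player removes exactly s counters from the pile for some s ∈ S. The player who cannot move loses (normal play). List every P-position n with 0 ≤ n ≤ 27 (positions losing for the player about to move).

0, 1, 4, 5, 17, 18, 21, 22

n :  0  1  2  3  4  5  6  7  8  9 10 11 12 13 14 15 16 17 18 19 20 21 22 23 24 25 26 27
G :  0  0  1  1  0  0  1  1  2  2  3  3  2  2  3  3  4  0  0  1  1  0  0  1  1  2  2  3
P-positions are exactly the n with G(n) = 0.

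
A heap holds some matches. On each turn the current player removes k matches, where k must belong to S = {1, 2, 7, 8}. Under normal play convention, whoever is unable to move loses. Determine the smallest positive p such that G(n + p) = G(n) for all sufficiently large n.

3

G(0) = 0
G(1) = mex{0} = 1
G(2) = mex{1,0} = 2
G(3) = mex{2,1} = 0
G(4) = mex{0,2} = 1
G(5) = mex{1,0} = 2
G(6) = mex{2,1} = 0
G(7) = mex{0,2,0} = 1
G(8) = mex{1,0,1,0} = 2
G(9) = mex{2,1,2,1} = 0
G(10) = mex{0,2,0,2} = 1
G(11) = mex{1,0,1,0} = 2
G(12) = mex{2,1,2,1} = 0
G(13) = mex{0,2,0,2} = 1
G(14) = mex{1,0,1,0} = 2
G(n+3) = G(n) holds for n = 0,…,7 (a full window of length max(S) = 8), so the sequence is purely periodic with period 3.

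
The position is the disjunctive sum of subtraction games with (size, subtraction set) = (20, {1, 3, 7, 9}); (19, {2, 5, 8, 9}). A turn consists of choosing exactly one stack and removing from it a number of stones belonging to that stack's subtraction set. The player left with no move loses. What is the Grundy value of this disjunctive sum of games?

1

Stack A, S = {1, 3, 7, 9}:
n :  0  1  2  3  4  5  6  7  8  9 10 11 12 13 14 15 16 17 18 19 20
G :  0  1  0  1  0  1  0  1  0  1  0  1  0  1  0  1  0  1  0  1  0
G_A(20) = 0.
Stack B, S = {2, 5, 8, 9}:
G(0) = 0
G(1) = mex{} = 0
G(2) = mex{0} = 1
G(3) = mex{0} = 1
G(4) = mex{1} = 0
G(5) = mex{1,0} = 2
G(6) = mex{0,0} = 1
G(7) = mex{2,1} = 0
G(8) = mex{1,1,0} = 2
G(9) = mex{0,0,0,0} = 1
G(10) = mex{2,2,1,0} = 3
G(11) = mex{1,1,1,1} = 0
G(12) = mex{3,0,0,1} = 2
G(13) = mex{0,2,2,0} = 1
G(14) = mex{2,1,1,2} = 0
G(15) = mex{1,3,0,1} = 2
G(16) = mex{0,0,2,0} = 1
G(17) = mex{2,2,1,2} = 0
G(18) = mex{1,1,3,1} = 0
G(19) = mex{0,0,0,3} = 1
G_B(19) = 1.
Combined Grundy value = 0 ⊕ 1 = 1.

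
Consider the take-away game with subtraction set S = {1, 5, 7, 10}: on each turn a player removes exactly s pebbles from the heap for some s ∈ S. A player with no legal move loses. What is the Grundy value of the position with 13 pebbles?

3

n :  0  1  2  3  4  5  6  7  8  9 10 11 12 13
G :  0  1  0  1  0  1  0  1  0  1  2  3  2  3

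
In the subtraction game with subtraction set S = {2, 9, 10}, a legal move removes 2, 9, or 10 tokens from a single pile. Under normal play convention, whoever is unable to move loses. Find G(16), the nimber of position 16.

n :  0  1  2  3  4  5  6  7  8  9 10 11 12 13 14 15 16
G :  0  0  1  1  0  0  1  1  0  2  1  3  0  2  1  3  0

0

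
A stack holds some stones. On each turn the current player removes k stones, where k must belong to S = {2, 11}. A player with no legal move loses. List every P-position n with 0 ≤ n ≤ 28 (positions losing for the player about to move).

0, 1, 4, 5, 8, 9, 13, 14, 17, 18, 21, 22, 26, 27

G(0) = 0
G(1) = mex{} = 0
G(2) = mex{0} = 1
G(3) = mex{0} = 1
G(4) = mex{1} = 0
G(5) = mex{1} = 0
G(6) = mex{0} = 1
G(7) = mex{0} = 1
G(8) = mex{1} = 0
G(9) = mex{1} = 0
G(10) = mex{0} = 1
G(11) = mex{0,0} = 1
G(12) = mex{1,0} = 2
G(13) = mex{1,1} = 0
G(14) = mex{2,1} = 0
G(15) = mex{0,0} = 1
G(16) = mex{0,0} = 1
G(17) = mex{1,1} = 0
G(18) = mex{1,1} = 0
G(19) = mex{0,0} = 1
G(20) = mex{0,0} = 1
G(21) = mex{1,1} = 0
G(22) = mex{1,1} = 0
G(23) = mex{0,2} = 1
G(24) = mex{0,0} = 1
G(25) = mex{1,0} = 2
G(26) = mex{1,1} = 0
G(27) = mex{2,1} = 0
G(28) = mex{0,0} = 1
P-positions are exactly the n with G(n) = 0.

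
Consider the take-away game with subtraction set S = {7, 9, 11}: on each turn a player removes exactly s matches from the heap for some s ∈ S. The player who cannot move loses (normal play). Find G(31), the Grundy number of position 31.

1

G(0) = 0
G(1) = mex{} = 0
G(2) = mex{} = 0
G(3) = mex{} = 0
G(4) = mex{} = 0
G(5) = mex{} = 0
G(6) = mex{} = 0
G(7) = mex{0} = 1
G(8) = mex{0} = 1
G(9) = mex{0,0} = 1
G(10) = mex{0,0} = 1
G(11) = mex{0,0,0} = 1
G(12) = mex{0,0,0} = 1
G(13) = mex{0,0,0} = 1
G(14) = mex{1,0,0} = 2
G(15) = mex{1,0,0} = 2
G(16) = mex{1,1,0} = 2
G(17) = mex{1,1,0} = 2
G(18) = mex{1,1,1} = 0
G(19) = mex{1,1,1} = 0
G(20) = mex{1,1,1} = 0
G(21) = mex{2,1,1} = 0
G(22) = mex{2,1,1} = 0
G(23) = mex{2,2,1} = 0
G(24) = mex{2,2,1} = 0
G(25) = mex{0,2,2} = 1
G(26) = mex{0,2,2} = 1
G(27) = mex{0,0,2} = 1
G(28) = mex{0,0,2} = 1
G(29) = mex{0,0,0} = 1
G(30) = mex{0,0,0} = 1
G(31) = mex{0,0,0} = 1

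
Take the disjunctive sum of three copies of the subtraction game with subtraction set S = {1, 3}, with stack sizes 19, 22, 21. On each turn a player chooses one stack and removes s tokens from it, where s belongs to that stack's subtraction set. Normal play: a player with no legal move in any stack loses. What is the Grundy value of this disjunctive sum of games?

0

All stacks use S = {1, 3}:
G(0) = 0
G(1) = mex{0} = 1
G(2) = mex{1} = 0
G(3) = mex{0,0} = 1
G(4) = mex{1,1} = 0
G(5) = mex{0,0} = 1
G(6) = mex{1,1} = 0
G(7) = mex{0,0} = 1
G(8) = mex{1,1} = 0
G(9) = mex{0,0} = 1
G(10) = mex{1,1} = 0
G(11) = mex{0,0} = 1
G(12) = mex{1,1} = 0
G(13) = mex{0,0} = 1
G(14) = mex{1,1} = 0
G(15) = mex{0,0} = 1
G(16) = mex{1,1} = 0
G(17) = mex{0,0} = 1
G(18) = mex{1,1} = 0
G(19) = mex{0,0} = 1
G(20) = mex{1,1} = 0
G(21) = mex{0,0} = 1
G(22) = mex{1,1} = 0
Stack A: G(19) = 1.
Stack B: G(22) = 0.
Stack C: G(21) = 1.
Combined Grundy value = 1 ⊕ 0 ⊕ 1 = 0.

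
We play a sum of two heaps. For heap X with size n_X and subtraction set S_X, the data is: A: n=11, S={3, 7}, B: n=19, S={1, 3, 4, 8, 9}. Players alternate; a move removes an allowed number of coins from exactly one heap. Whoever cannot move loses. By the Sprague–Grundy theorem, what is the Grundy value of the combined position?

0

Heap A, S = {3, 7}:
G(0) = 0
G(1) = mex{} = 0
G(2) = mex{} = 0
G(3) = mex{0} = 1
G(4) = mex{0} = 1
G(5) = mex{0} = 1
G(6) = mex{1} = 0
G(7) = mex{1,0} = 2
G(8) = mex{1,0} = 2
G(9) = mex{0,0} = 1
G(10) = mex{2,1} = 0
G(11) = mex{2,1} = 0
G_A(11) = 0.
Heap B, S = {1, 3, 4, 8, 9}:
n :  0  1  2  3  4  5  6  7  8  9 10 11 12 13 14 15 16 17 18 19
G :  0  1  0  1  2  3  2  0  1  4  3  2  0  1  0  1  2  3  2  0
G_B(19) = 0.
Combined Grundy value = 0 ⊕ 0 = 0.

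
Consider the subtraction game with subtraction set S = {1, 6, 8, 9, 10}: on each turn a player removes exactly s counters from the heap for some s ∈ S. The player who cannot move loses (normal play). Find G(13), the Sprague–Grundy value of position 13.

n :  0  1  2  3  4  5  6  7  8  9 10 11 12 13
G :  0  1  0  1  0  1  2  0  1  2  3  2  3  2

2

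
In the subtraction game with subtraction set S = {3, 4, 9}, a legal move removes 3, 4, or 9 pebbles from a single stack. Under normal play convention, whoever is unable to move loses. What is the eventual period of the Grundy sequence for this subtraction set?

G(0) = 0
G(1) = mex{} = 0
G(2) = mex{} = 0
G(3) = mex{0} = 1
G(4) = mex{0,0} = 1
G(5) = mex{0,0} = 1
G(6) = mex{1,0} = 2
G(7) = mex{1,1} = 0
G(8) = mex{1,1} = 0
G(9) = mex{2,1,0} = 3
G(10) = mex{0,2,0} = 1
G(11) = mex{0,0,0} = 1
G(12) = mex{3,0,1} = 2
G(13) = mex{1,3,1} = 0
G(14) = mex{1,1,1} = 0
G(15) = mex{2,1,2} = 0
G(16) = mex{0,2,0} = 1
G(17) = mex{0,0,0} = 1
G(18) = mex{0,0,3} = 1
G(19) = mex{1,0,1} = 2
G(20) = mex{1,1,1} = 0
G(21) = mex{1,1,2} = 0
G(22) = mex{2,1,0} = 3
G(23) = mex{0,2,0} = 1
G(24) = mex{0,0,0} = 1
G(25) = mex{3,0,1} = 2
G(26) = mex{1,3,1} = 0
G(27) = mex{1,1,1} = 0
G(n+13) = G(n) holds for n = 0,…,8 (a full window of length max(S) = 9), so the sequence is purely periodic with period 13.

13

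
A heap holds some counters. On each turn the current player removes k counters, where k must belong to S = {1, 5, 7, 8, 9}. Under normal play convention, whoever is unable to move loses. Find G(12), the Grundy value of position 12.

n :  0  1  2  3  4  5  6  7  8  9 10 11 12
G :  0  1  0  1  0  1  0  1  2  3  2  3  2

2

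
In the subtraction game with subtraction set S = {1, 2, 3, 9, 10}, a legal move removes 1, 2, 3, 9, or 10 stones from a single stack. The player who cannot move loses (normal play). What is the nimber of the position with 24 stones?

0

n :  0  1  2  3  4  5  6  7  8  9 10 11 12 13 14 15 16 17 18 19 20 21 22 23 24
G :  0  1  2  3  0  1  2  3  0  1  2  3  0  1  2  3  0  1  2  3  0  1  2  3  0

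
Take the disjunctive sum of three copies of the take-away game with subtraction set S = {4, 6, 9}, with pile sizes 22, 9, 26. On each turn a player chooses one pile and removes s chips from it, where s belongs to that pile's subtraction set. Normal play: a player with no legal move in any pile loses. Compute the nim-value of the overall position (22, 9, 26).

0

All piles use S = {4, 6, 9}:
G(0) = 0
G(1) = mex{} = 0
G(2) = mex{} = 0
G(3) = mex{} = 0
G(4) = mex{0} = 1
G(5) = mex{0} = 1
G(6) = mex{0,0} = 1
G(7) = mex{0,0} = 1
G(8) = mex{1,0} = 2
G(9) = mex{1,0,0} = 2
G(10) = mex{1,1,0} = 2
G(11) = mex{1,1,0} = 2
G(12) = mex{2,1,0} = 3
G(13) = mex{2,1,1} = 0
G(14) = mex{2,2,1} = 0
G(15) = mex{2,2,1} = 0
G(16) = mex{3,2,1} = 0
G(17) = mex{0,2,2} = 1
G(18) = mex{0,3,2} = 1
G(19) = mex{0,0,2} = 1
G(20) = mex{0,0,2} = 1
G(21) = mex{1,0,3} = 2
G(22) = mex{1,0,0} = 2
G(23) = mex{1,1,0} = 2
G(24) = mex{1,1,0} = 2
G(25) = mex{2,1,0} = 3
G(26) = mex{2,1,1} = 0
Pile A: G(22) = 2.
Pile B: G(9) = 2.
Pile C: G(26) = 0.
Combined Grundy value = 2 ⊕ 2 ⊕ 0 = 0.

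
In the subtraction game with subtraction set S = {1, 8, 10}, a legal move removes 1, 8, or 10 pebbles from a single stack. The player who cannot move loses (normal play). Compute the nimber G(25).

G(0) = 0
G(1) = mex{0} = 1
G(2) = mex{1} = 0
G(3) = mex{0} = 1
G(4) = mex{1} = 0
G(5) = mex{0} = 1
G(6) = mex{1} = 0
G(7) = mex{0} = 1
G(8) = mex{1,0} = 2
G(9) = mex{2,1} = 0
G(10) = mex{0,0,0} = 1
G(11) = mex{1,1,1} = 0
G(12) = mex{0,0,0} = 1
G(13) = mex{1,1,1} = 0
G(14) = mex{0,0,0} = 1
G(15) = mex{1,1,1} = 0
G(16) = mex{0,2,0} = 1
G(17) = mex{1,0,1} = 2
G(18) = mex{2,1,2} = 0
G(19) = mex{0,0,0} = 1
G(20) = mex{1,1,1} = 0
G(21) = mex{0,0,0} = 1
G(22) = mex{1,1,1} = 0
G(23) = mex{0,0,0} = 1
G(24) = mex{1,1,1} = 0
G(25) = mex{0,2,0} = 1

1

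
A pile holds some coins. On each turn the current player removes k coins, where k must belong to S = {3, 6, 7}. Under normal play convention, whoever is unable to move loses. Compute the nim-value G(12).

0

n :  0  1  2  3  4  5  6  7  8  9 10 11 12
G :  0  0  0  1  1  1  2  2  2  3  0  0  0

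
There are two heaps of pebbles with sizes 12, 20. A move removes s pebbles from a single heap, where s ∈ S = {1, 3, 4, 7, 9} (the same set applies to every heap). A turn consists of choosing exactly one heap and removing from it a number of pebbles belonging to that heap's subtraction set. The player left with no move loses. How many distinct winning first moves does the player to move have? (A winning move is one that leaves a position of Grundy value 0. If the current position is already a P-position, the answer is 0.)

0

All heaps use S = {1, 3, 4, 7, 9}:
G(0) = 0
G(1) = mex{0} = 1
G(2) = mex{1} = 0
G(3) = mex{0,0} = 1
G(4) = mex{1,1,0} = 2
G(5) = mex{2,0,1} = 3
G(6) = mex{3,1,0} = 2
G(7) = mex{2,2,1,0} = 3
G(8) = mex{3,3,2,1} = 0
G(9) = mex{0,2,3,0,0} = 1
G(10) = mex{1,3,2,1,1} = 0
G(11) = mex{0,0,3,2,0} = 1
G(12) = mex{1,1,0,3,1} = 2
G(13) = mex{2,0,1,2,2} = 3
G(14) = mex{3,1,0,3,3} = 2
G(15) = mex{2,2,1,0,2} = 3
G(16) = mex{3,3,2,1,3} = 0
G(17) = mex{0,2,3,0,0} = 1
G(18) = mex{1,3,2,1,1} = 0
G(19) = mex{0,0,3,2,0} = 1
G(20) = mex{1,1,0,3,1} = 2
Heap A: G(12) = 2.
Heap B: G(20) = 2.
Combined Grundy value = 2 ⊕ 2 = 0.
A winning move leaves total XOR = 0, i.e. changes one component's Grundy value g to g ⊕ X where X is the current total.
Heap A: target g' = 2⊕0 = 2, but every legal move changes the Grundy value (mex property), so 0 moves.
Heap B: target g' = 2⊕0 = 2, but every legal move changes the Grundy value (mex property), so 0 moves.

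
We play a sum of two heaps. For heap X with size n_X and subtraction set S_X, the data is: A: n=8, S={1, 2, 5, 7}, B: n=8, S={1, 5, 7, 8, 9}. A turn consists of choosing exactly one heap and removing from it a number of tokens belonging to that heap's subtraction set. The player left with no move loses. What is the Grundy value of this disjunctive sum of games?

Heap A, S = {1, 2, 5, 7}:
n : 0 1 2 3 4 5 6 7 8
G : 0 1 2 0 1 2 0 1 2
G_A(8) = 2.
Heap B, S = {1, 5, 7, 8, 9}:
n : 0 1 2 3 4 5 6 7 8
G : 0 1 0 1 0 1 0 1 2
G_B(8) = 2.
Combined Grundy value = 2 ⊕ 2 = 0.

0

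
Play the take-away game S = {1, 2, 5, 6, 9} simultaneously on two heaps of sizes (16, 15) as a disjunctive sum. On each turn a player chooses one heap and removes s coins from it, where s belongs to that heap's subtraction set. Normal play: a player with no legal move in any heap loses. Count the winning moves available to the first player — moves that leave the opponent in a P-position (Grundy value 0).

3

All heaps use S = {1, 2, 5, 6, 9}:
G(0) = 0
G(1) = mex{0} = 1
G(2) = mex{1,0} = 2
G(3) = mex{2,1} = 0
G(4) = mex{0,2} = 1
G(5) = mex{1,0,0} = 2
G(6) = mex{2,1,1,0} = 3
G(7) = mex{3,2,2,1} = 0
G(8) = mex{0,3,0,2} = 1
G(9) = mex{1,0,1,0,0} = 2
G(10) = mex{2,1,2,1,1} = 0
G(11) = mex{0,2,3,2,2} = 1
G(12) = mex{1,0,0,3,0} = 2
G(13) = mex{2,1,1,0,1} = 3
G(14) = mex{3,2,2,1,2} = 0
G(15) = mex{0,3,0,2,3} = 1
G(16) = mex{1,0,1,0,0} = 2
Heap A: G(16) = 2.
Heap B: G(15) = 1.
Combined Grundy value = 2 ⊕ 1 = 3.
A winning move leaves total XOR = 0, i.e. changes one component's Grundy value g to g ⊕ X where X is the current total.
Heap A: need g' = 2⊕3 = 1. Options: 16−1→G=1, 16−2→G=0, 16−5→G=1, 16−6→G=0, 16−9→G=0. Hits: 2.
Heap B: need g' = 1⊕3 = 2. Options: 15−1→G=0, 15−2→G=3, 15−5→G=0, 15−6→G=2, 15−9→G=3. Hits: 1.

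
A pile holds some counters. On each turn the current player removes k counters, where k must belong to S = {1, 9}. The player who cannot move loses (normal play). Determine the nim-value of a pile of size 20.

n :  0  1  2  3  4  5  6  7  8  9 10 11 12 13 14 15 16 17 18 19 20
G :  0  1  0  1  0  1  0  1  0  1  0  1  0  1  0  1  0  1  0  1  0

0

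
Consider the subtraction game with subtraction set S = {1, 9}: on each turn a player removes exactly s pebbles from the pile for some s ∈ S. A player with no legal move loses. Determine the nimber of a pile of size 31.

1

G(0) = 0
G(1) = mex{0} = 1
G(2) = mex{1} = 0
G(3) = mex{0} = 1
G(4) = mex{1} = 0
G(5) = mex{0} = 1
G(6) = mex{1} = 0
G(7) = mex{0} = 1
G(8) = mex{1} = 0
G(9) = mex{0,0} = 1
G(10) = mex{1,1} = 0
G(11) = mex{0,0} = 1
G(12) = mex{1,1} = 0
G(13) = mex{0,0} = 1
G(14) = mex{1,1} = 0
G(15) = mex{0,0} = 1
G(16) = mex{1,1} = 0
G(17) = mex{0,0} = 1
G(18) = mex{1,1} = 0
G(19) = mex{0,0} = 1
G(20) = mex{1,1} = 0
G(21) = mex{0,0} = 1
G(22) = mex{1,1} = 0
G(23) = mex{0,0} = 1
G(24) = mex{1,1} = 0
G(25) = mex{0,0} = 1
G(26) = mex{1,1} = 0
G(27) = mex{0,0} = 1
G(28) = mex{1,1} = 0
G(29) = mex{0,0} = 1
G(30) = mex{1,1} = 0
G(31) = mex{0,0} = 1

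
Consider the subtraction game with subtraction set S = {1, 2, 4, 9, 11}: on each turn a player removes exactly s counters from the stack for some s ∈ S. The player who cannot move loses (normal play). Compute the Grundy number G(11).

n :  0  1  2  3  4  5  6  7  8  9 10 11
G :  0  1  2  0  1  2  0  1  2  3  4  5

5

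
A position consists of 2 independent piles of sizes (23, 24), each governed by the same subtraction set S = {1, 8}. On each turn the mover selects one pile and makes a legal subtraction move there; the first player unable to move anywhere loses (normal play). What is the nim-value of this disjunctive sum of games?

1

All piles use S = {1, 8}:
G(0) = 0
G(1) = mex{0} = 1
G(2) = mex{1} = 0
G(3) = mex{0} = 1
G(4) = mex{1} = 0
G(5) = mex{0} = 1
G(6) = mex{1} = 0
G(7) = mex{0} = 1
G(8) = mex{1,0} = 2
G(9) = mex{2,1} = 0
G(10) = mex{0,0} = 1
G(11) = mex{1,1} = 0
G(12) = mex{0,0} = 1
G(13) = mex{1,1} = 0
G(14) = mex{0,0} = 1
G(15) = mex{1,1} = 0
G(16) = mex{0,2} = 1
G(17) = mex{1,0} = 2
G(18) = mex{2,1} = 0
G(19) = mex{0,0} = 1
G(20) = mex{1,1} = 0
G(21) = mex{0,0} = 1
G(22) = mex{1,1} = 0
G(23) = mex{0,0} = 1
G(24) = mex{1,1} = 0
Pile A: G(23) = 1.
Pile B: G(24) = 0.
Combined Grundy value = 1 ⊕ 0 = 1.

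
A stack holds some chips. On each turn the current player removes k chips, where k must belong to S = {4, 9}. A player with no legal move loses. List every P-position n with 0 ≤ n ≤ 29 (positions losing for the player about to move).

0, 1, 2, 3, 8, 13, 14, 15, 16, 21, 26, 27, 28, 29

n :  0  1  2  3  4  5  6  7  8  9 10 11 12 13 14 15 16 17 18 19 20 21 22 23 24 25 26 27 28 29
G :  0  0  0  0  1  1  1  1  0  2  2  2  1  0  0  0  0  1  1  1  1  0  2  2  2  1  0  0  0  0
P-positions are exactly the n with G(n) = 0.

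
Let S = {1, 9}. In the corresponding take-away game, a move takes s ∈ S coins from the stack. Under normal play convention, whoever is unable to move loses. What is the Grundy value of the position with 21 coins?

G(0) = 0
G(1) = mex{0} = 1
G(2) = mex{1} = 0
G(3) = mex{0} = 1
G(4) = mex{1} = 0
G(5) = mex{0} = 1
G(6) = mex{1} = 0
G(7) = mex{0} = 1
G(8) = mex{1} = 0
G(9) = mex{0,0} = 1
G(10) = mex{1,1} = 0
G(11) = mex{0,0} = 1
G(12) = mex{1,1} = 0
G(13) = mex{0,0} = 1
G(14) = mex{1,1} = 0
G(15) = mex{0,0} = 1
G(16) = mex{1,1} = 0
G(17) = mex{0,0} = 1
G(18) = mex{1,1} = 0
G(19) = mex{0,0} = 1
G(20) = mex{1,1} = 0
G(21) = mex{0,0} = 1

1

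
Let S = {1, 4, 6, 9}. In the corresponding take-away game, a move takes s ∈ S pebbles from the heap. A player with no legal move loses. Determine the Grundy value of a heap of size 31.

n :  0  1  2  3  4  5  6  7  8  9 10 11 12 13 14 15 16 17 18 19 20 21 22 23 24 25 26 27 28 29 30 31
G :  0  1  0  1  2  0  1  0  1  2  0  1  0  1  2  0  1  0  1  2  0  1  0  1  2  0  1  0  1  2  0  1

1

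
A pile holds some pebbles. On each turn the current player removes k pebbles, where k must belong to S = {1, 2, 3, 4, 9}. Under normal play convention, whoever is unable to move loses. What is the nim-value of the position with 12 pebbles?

2

G(0) = 0
G(1) = mex{0} = 1
G(2) = mex{1,0} = 2
G(3) = mex{2,1,0} = 3
G(4) = mex{3,2,1,0} = 4
G(5) = mex{4,3,2,1} = 0
G(6) = mex{0,4,3,2} = 1
G(7) = mex{1,0,4,3} = 2
G(8) = mex{2,1,0,4} = 3
G(9) = mex{3,2,1,0,0} = 4
G(10) = mex{4,3,2,1,1} = 0
G(11) = mex{0,4,3,2,2} = 1
G(12) = mex{1,0,4,3,3} = 2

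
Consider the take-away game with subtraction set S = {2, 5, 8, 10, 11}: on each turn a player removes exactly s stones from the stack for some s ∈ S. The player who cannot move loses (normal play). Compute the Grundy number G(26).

n :  0  1  2  3  4  5  6  7  8  9 10 11 12 13 14 15 16 17 18 19 20 21 22 23 24 25 26
G :  0  0  1  1  0  2  1  0  2  1  3  2  2  0  3  1  0  3  1  0  0  1  1  3  2  2  3

3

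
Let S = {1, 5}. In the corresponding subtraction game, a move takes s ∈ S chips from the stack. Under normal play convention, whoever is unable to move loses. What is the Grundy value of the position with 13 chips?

G(0) = 0
G(1) = mex{0} = 1
G(2) = mex{1} = 0
G(3) = mex{0} = 1
G(4) = mex{1} = 0
G(5) = mex{0,0} = 1
G(6) = mex{1,1} = 0
G(7) = mex{0,0} = 1
G(8) = mex{1,1} = 0
G(9) = mex{0,0} = 1
G(10) = mex{1,1} = 0
G(11) = mex{0,0} = 1
G(12) = mex{1,1} = 0
G(13) = mex{0,0} = 1

1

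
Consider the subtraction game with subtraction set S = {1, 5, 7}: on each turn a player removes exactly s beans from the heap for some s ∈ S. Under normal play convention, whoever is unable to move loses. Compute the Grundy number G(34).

0

n :  0  1  2  3  4  5  6  7  8  9 10 11 12 13 14 15 16 17 18 19 20 21 22 23 24 25 26 27 28 29 30 31 32 33 34
G :  0  1  0  1  0  1  0  1  0  1  0  1  0  1  0  1  0  1  0  1  0  1  0  1  0  1  0  1  0  1  0  1  0  1  0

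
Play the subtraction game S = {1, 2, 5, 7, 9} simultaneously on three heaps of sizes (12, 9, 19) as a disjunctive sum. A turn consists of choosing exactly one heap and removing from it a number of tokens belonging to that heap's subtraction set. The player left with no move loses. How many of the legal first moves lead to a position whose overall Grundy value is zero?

All heaps use S = {1, 2, 5, 7, 9}:
G(0) = 0
G(1) = mex{0} = 1
G(2) = mex{1,0} = 2
G(3) = mex{2,1} = 0
G(4) = mex{0,2} = 1
G(5) = mex{1,0,0} = 2
G(6) = mex{2,1,1} = 0
G(7) = mex{0,2,2,0} = 1
G(8) = mex{1,0,0,1} = 2
G(9) = mex{2,1,1,2,0} = 3
G(10) = mex{3,2,2,0,1} = 4
G(11) = mex{4,3,0,1,2} = 5
G(12) = mex{5,4,1,2,0} = 3
G(13) = mex{3,5,2,0,1} = 4
G(14) = mex{4,3,3,1,2} = 0
G(15) = mex{0,4,4,2,0} = 1
G(16) = mex{1,0,5,3,1} = 2
G(17) = mex{2,1,3,4,2} = 0
G(18) = mex{0,2,4,5,3} = 1
G(19) = mex{1,0,0,3,4} = 2
Heap A: G(12) = 3.
Heap B: G(9) = 3.
Heap C: G(19) = 2.
Combined Grundy value = 3 ⊕ 3 ⊕ 2 = 2.
A winning move leaves total XOR = 0, i.e. changes one component's Grundy value g to g ⊕ X where X is the current total.
Heap A: need g' = 3⊕2 = 1. Options: 12−1→G=5, 12−2→G=4, 12−5→G=1, 12−7→G=2, 12−9→G=0. Hits: 1.
Heap B: need g' = 3⊕2 = 1. Options: 9−1→G=2, 9−2→G=1, 9−5→G=1, 9−7→G=2, 9−9→G=0. Hits: 2.
Heap C: need g' = 2⊕2 = 0. Options: 19−1→G=1, 19−2→G=0, 19−5→G=0, 19−7→G=3, 19−9→G=4. Hits: 2.

5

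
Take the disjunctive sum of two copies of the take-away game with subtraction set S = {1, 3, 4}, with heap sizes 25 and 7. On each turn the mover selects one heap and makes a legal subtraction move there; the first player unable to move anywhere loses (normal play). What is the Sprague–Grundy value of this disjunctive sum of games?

All heaps use S = {1, 3, 4}:
G(0) = 0
G(1) = mex{0} = 1
G(2) = mex{1} = 0
G(3) = mex{0,0} = 1
G(4) = mex{1,1,0} = 2
G(5) = mex{2,0,1} = 3
G(6) = mex{3,1,0} = 2
G(7) = mex{2,2,1} = 0
G(8) = mex{0,3,2} = 1
G(9) = mex{1,2,3} = 0
G(10) = mex{0,0,2} = 1
G(11) = mex{1,1,0} = 2
G(12) = mex{2,0,1} = 3
G(13) = mex{3,1,0} = 2
G(14) = mex{2,2,1} = 0
G(15) = mex{0,3,2} = 1
G(16) = mex{1,2,3} = 0
G(17) = mex{0,0,2} = 1
G(18) = mex{1,1,0} = 2
G(19) = mex{2,0,1} = 3
G(20) = mex{3,1,0} = 2
G(21) = mex{2,2,1} = 0
G(22) = mex{0,3,2} = 1
G(23) = mex{1,2,3} = 0
G(24) = mex{0,0,2} = 1
G(25) = mex{1,1,0} = 2
Heap A: G(25) = 2.
Heap B: G(7) = 0.
Combined Grundy value = 2 ⊕ 0 = 2.

2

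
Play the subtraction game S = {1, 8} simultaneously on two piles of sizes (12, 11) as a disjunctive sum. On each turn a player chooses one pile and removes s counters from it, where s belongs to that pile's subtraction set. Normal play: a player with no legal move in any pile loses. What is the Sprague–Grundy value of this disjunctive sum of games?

1

All piles use S = {1, 8}:
n :  0  1  2  3  4  5  6  7  8  9 10 11 12
G :  0  1  0  1  0  1  0  1  2  0  1  0  1
Pile A: G(12) = 1.
Pile B: G(11) = 0.
Combined Grundy value = 1 ⊕ 0 = 1.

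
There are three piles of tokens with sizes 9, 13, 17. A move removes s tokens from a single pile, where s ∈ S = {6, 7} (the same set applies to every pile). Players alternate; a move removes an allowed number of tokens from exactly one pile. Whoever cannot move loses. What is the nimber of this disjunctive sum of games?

1

All piles use S = {6, 7}:
G(0) = 0
G(1) = mex{} = 0
G(2) = mex{} = 0
G(3) = mex{} = 0
G(4) = mex{} = 0
G(5) = mex{} = 0
G(6) = mex{0} = 1
G(7) = mex{0,0} = 1
G(8) = mex{0,0} = 1
G(9) = mex{0,0} = 1
G(10) = mex{0,0} = 1
G(11) = mex{0,0} = 1
G(12) = mex{1,0} = 2
G(13) = mex{1,1} = 0
G(14) = mex{1,1} = 0
G(15) = mex{1,1} = 0
G(16) = mex{1,1} = 0
G(17) = mex{1,1} = 0
Pile A: G(9) = 1.
Pile B: G(13) = 0.
Pile C: G(17) = 0.
Combined Grundy value = 1 ⊕ 0 ⊕ 0 = 1.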